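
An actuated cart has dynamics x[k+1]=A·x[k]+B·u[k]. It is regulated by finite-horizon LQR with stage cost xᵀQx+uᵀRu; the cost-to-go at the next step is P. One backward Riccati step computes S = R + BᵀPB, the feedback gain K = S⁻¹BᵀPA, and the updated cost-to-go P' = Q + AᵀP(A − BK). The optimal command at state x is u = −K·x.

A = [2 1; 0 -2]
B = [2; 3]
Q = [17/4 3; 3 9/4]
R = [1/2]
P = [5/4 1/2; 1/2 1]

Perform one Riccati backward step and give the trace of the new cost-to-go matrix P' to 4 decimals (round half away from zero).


10.8476

BᵀP = [4.0000 4.0000]
S = R + BᵀPB = [1/2] + [20.0000] = [20.5000]
BᵀPA = [8.0000 -4.0000]
K = S⁻¹·BᵀPA = [0.3902 -0.1951]
A−BK = [1.2195 1.3902; -1.1707 -1.4146]
AᵀP(A−BK) = [1.8780 2.0610; 2.0610 2.4695]
P' = Q + AᵀP(A−BK) = [6.1280 5.0610; 5.0610 4.7195]
tr(P') = 10.8476


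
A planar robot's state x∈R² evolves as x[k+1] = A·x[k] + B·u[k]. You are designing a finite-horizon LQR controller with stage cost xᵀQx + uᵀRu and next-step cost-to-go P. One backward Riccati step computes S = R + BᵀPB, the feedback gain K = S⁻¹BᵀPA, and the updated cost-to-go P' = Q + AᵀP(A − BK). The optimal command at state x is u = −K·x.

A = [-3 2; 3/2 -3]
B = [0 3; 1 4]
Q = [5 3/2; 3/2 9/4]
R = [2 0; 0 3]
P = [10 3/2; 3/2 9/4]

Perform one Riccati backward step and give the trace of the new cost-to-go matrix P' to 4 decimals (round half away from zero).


BᵀP = [1.5000 2.2500; 36.0000 13.5000]
S = R + BᵀPB = [2 0; 0 3] + [2.2500 13.5000; 13.5000 162.0000] = [4.2500 13.5000; 13.5000 165.0000]
BᵀPA = [-1.1250 -3.7500; -87.7500 31.5000]
K = S⁻¹·BᵀPA = [1.9249 -2.0116; -0.6893 0.3555]
A−BK = [-0.9321 0.9335; 2.3324 -2.4104]
AᵀP(A−BK) = [23.2413 -23.1936; -23.1936 23.5087]
P' = Q + AᵀP(A−BK) = [28.2413 -21.6936; -21.6936 25.7587]
tr(P') = 54.0000

54.0000


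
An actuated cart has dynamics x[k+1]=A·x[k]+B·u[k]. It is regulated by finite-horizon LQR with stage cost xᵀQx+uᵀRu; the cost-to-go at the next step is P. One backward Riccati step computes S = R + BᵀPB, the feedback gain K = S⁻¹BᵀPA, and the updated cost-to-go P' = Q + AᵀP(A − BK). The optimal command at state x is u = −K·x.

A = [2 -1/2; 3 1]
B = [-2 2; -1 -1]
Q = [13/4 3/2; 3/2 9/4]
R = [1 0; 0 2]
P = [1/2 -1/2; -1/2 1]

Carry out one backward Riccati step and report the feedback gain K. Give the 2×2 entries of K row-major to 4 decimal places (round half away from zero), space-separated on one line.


BᵀP = [-0.5000 0.0000; 1.5000 -2.0000]
S = R + BᵀPB = [1 0; 0 2] + [1.0000 -1.0000; -1.0000 5.0000] = [2.0000 -1.0000; -1.0000 7.0000]
BᵀPA = [-1.0000 0.2500; -3.0000 -2.7500]
K = S⁻¹·BᵀPA = [-0.7692 -0.0769; -0.5385 -0.4038]
A−BK = [1.5385 0.1538; 1.6923 0.5192]
AᵀP(A−BK) = [2.6154 0.9615; 0.9615 0.5337]
P' = Q + AᵀP(A−BK) = [5.8654 2.4615; 2.4615 2.7837]
tr(P') = 8.6490

-0.7692 -0.0769 -0.5385 -0.4038


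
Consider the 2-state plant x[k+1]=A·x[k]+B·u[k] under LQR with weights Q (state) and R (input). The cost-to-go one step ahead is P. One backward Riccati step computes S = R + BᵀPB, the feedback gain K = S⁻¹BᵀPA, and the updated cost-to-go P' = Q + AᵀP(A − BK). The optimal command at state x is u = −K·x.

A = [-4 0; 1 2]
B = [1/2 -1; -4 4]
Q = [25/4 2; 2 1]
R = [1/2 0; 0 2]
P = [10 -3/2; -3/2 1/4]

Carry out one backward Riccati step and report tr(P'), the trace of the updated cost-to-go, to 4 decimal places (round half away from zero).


15.3125

BᵀP = [11.0000 -1.7500; -16.0000 2.5000]
S = R + BᵀPB = [1/2 0; 0 2] + [12.5000 -18.0000; -18.0000 26.0000] = [13.0000 -18.0000; -18.0000 28.0000]
BᵀPA = [-45.7500 -3.5000; 66.5000 5.0000]
K = S⁻¹·BᵀPA = [-2.1000 -0.2000; 1.0250 0.0500]
A−BK = [-1.9250 0.1500; -11.5000 1.0000]
AᵀP(A−BK) = [8.0125 0.0250; 0.0250 0.0500]
P' = Q + AᵀP(A−BK) = [14.2625 2.0250; 2.0250 1.0500]
tr(P') = 15.3125


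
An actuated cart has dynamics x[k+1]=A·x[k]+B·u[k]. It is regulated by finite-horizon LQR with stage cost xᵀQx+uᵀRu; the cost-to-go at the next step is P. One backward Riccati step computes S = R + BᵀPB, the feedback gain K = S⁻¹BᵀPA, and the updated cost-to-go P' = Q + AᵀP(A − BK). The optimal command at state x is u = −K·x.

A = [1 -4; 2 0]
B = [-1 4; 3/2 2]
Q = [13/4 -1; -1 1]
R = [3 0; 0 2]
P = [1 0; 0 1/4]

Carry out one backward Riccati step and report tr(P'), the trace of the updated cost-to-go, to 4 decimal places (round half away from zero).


BᵀP = [-1.0000 0.3750; 4.0000 0.5000]
S = R + BᵀPB = [3 0; 0 2] + [1.5625 -3.2500; -3.2500 17.0000] = [4.5625 -3.2500; -3.2500 19.0000]
BᵀPA = [-0.2500 4.0000; 5.0000 -16.0000]
K = S⁻¹·BᵀPA = [0.1511 0.3153; 0.2890 -0.7882]
A−BK = [-0.0049 -0.5320; 1.1954 1.1034]
AᵀP(A−BK) = [0.5928 0.0197; 0.0197 2.1281]
P' = Q + AᵀP(A−BK) = [3.8428 -0.9803; -0.9803 3.1281]
tr(P') = 6.9709

6.9709


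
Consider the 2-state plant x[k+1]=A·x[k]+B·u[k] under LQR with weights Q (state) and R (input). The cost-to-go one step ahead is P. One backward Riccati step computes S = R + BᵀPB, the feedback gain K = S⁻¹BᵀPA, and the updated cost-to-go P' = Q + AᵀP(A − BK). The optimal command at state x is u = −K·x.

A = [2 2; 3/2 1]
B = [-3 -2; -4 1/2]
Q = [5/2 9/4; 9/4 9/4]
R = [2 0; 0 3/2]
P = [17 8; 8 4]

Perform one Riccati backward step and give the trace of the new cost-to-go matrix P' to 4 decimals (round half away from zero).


BᵀP = [-83.0000 -40.0000; -30.0000 -14.0000]
S = R + BᵀPB = [2 0; 0 3/2] + [409.0000 146.0000; 146.0000 53.0000] = [411.0000 146.0000; 146.0000 54.5000]
BᵀPA = [-226.0000 -206.0000; -81.0000 -74.0000]
K = S⁻¹·BᵀPA = [-0.4532 -0.3904; -0.2723 -0.3120]
A−BK = [0.0960 0.2049; -0.1765 -0.4056]
AᵀP(A−BK) = [0.5321 0.5012; 0.5012 0.4928]
P' = Q + AᵀP(A−BK) = [3.0321 2.7512; 2.7512 2.7428]
tr(P') = 5.7749

5.7749


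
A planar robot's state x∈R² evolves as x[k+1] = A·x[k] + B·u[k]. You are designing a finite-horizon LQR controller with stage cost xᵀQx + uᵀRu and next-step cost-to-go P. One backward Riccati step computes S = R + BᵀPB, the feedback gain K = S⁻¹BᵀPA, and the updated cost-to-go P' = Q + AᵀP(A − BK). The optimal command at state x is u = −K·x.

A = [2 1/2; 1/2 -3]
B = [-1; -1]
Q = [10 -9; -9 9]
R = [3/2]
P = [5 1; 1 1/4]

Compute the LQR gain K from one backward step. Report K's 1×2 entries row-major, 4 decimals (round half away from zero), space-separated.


-1.4429 0.0857

BᵀP = [-6.0000 -1.2500]
S = R + BᵀPB = [3/2] + [7.2500] = [8.7500]
BᵀPA = [-12.6250 0.7500]
K = S⁻¹·BᵀPA = [-1.4429 0.0857]
A−BK = [0.5571 0.5857; -0.9429 -2.9143]
AᵀP(A−BK) = [3.8464 -0.0429; -0.0429 0.4357]
P' = Q + AᵀP(A−BK) = [13.8464 -9.0429; -9.0429 9.4357]
tr(P') = 23.2821


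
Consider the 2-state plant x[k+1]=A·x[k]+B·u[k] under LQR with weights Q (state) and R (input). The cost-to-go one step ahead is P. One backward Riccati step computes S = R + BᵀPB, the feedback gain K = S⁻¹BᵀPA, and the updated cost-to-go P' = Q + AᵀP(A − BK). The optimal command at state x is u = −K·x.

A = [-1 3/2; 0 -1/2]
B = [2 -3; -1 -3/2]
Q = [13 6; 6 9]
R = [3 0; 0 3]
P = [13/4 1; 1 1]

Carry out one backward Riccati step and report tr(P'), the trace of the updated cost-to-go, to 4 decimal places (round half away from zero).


BᵀP = [5.5000 1.0000; -11.2500 -4.5000]
S = R + BᵀPB = [3 0; 0 3] + [10.0000 -18.0000; -18.0000 40.5000] = [13.0000 -18.0000; -18.0000 43.5000]
BᵀPA = [-5.5000 7.7500; 11.2500 -14.6250]
K = S⁻¹·BᵀPA = [-0.1522 0.3059; 0.1957 -0.2096]
A−BK = [-0.1087 0.2593; 0.1413 -0.5085]
AᵀP(A−BK) = [0.2120 -0.3342; -0.3342 0.6260]
P' = Q + AᵀP(A−BK) = [13.2120 5.6658; 5.6658 9.6260]
tr(P') = 22.8379

22.8379


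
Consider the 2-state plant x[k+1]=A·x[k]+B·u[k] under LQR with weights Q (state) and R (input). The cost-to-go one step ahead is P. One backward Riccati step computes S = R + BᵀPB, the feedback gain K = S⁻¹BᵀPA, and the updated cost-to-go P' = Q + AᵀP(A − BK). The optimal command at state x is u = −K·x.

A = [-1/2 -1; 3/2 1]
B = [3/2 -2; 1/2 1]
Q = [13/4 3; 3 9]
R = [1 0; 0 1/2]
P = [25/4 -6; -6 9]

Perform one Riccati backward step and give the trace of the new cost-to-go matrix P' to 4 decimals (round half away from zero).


13.7317

BᵀP = [6.3750 -4.5000; -18.5000 21.0000]
S = R + BᵀPB = [1 0; 0 1/2] + [7.3125 -17.2500; -17.2500 58.0000] = [8.3125 -17.2500; -17.2500 58.5000]
BᵀPA = [-9.9375 -10.8750; 40.7500 39.5000]
K = S⁻¹·BᵀPA = [0.6443 0.2394; 0.8866 0.7458]
A−BK = [0.3067 0.1325; 0.2913 0.1345]
AᵀP(A−BK) = [1.0876 0.6124; 0.6124 0.3941]
P' = Q + AᵀP(A−BK) = [4.3376 3.6124; 3.6124 9.3941]
tr(P') = 13.7317


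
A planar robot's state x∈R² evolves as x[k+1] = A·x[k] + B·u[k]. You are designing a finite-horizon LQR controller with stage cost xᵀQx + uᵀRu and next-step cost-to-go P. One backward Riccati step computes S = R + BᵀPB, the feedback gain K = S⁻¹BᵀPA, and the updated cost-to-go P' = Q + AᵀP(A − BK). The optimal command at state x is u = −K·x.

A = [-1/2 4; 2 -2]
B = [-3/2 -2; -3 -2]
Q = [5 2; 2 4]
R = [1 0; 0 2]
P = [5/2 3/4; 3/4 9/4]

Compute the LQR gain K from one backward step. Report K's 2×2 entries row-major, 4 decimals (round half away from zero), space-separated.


-0.7361 1.2027 0.4324 -1.7546

BᵀP = [-6.0000 -7.8750; -6.5000 -6.0000]
S = R + BᵀPB = [1 0; 0 2] + [32.6250 27.7500; 27.7500 25.0000] = [33.6250 27.7500; 27.7500 27.0000]
BᵀPA = [-12.7500 -8.2500; -8.7500 -14.0000]
K = S⁻¹·BᵀPA = [-0.7361 1.2027; 0.4324 -1.7546]
A−BK = [-0.7392 2.2948; 0.6567 -1.9011]
AᵀP(A−BK) = [2.5240 -7.2685; -7.2685 22.3574]
P' = Q + AᵀP(A−BK) = [7.5240 -5.2685; -5.2685 26.3574]
tr(P') = 33.8814


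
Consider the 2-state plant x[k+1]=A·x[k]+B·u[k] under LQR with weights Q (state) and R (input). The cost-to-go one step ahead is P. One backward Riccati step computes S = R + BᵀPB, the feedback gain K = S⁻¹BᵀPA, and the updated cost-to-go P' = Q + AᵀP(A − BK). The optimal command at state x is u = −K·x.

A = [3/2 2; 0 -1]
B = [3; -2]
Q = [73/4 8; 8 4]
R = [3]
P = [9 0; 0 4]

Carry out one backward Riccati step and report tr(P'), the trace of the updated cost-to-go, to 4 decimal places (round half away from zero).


27.6575

BᵀP = [27.0000 -8.0000]
S = R + BᵀPB = [3] + [97.0000] = [100.0000]
BᵀPA = [40.5000 62.0000]
K = S⁻¹·BᵀPA = [0.4050 0.6200]
A−BK = [0.2850 0.1400; 0.8100 0.2400]
AᵀP(A−BK) = [3.8475 1.8900; 1.8900 1.5600]
P' = Q + AᵀP(A−BK) = [22.0975 9.8900; 9.8900 5.5600]
tr(P') = 27.6575


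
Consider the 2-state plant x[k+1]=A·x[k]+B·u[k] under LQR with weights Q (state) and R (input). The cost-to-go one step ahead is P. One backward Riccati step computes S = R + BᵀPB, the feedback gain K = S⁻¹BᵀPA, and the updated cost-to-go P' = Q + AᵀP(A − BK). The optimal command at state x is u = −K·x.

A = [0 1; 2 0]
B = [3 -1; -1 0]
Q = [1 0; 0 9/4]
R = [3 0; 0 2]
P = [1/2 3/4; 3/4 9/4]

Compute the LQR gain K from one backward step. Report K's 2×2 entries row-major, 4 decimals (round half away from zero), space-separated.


-0.0896 0.1194 -0.6269 -0.1642

BᵀP = [0.7500 0.0000; -0.5000 -0.7500]
S = R + BᵀPB = [3 0; 0 2] + [2.2500 -0.7500; -0.7500 0.5000] = [5.2500 -0.7500; -0.7500 2.5000]
BᵀPA = [0.0000 0.7500; -1.5000 -0.5000]
K = S⁻¹·BᵀPA = [-0.0896 0.1194; -0.6269 -0.1642]
A−BK = [-0.3582 0.4776; 1.9104 0.1194]
AᵀP(A−BK) = [8.0597 1.2537; 1.2537 0.3284]
P' = Q + AᵀP(A−BK) = [9.0597 1.2537; 1.2537 2.5784]
tr(P') = 11.6381


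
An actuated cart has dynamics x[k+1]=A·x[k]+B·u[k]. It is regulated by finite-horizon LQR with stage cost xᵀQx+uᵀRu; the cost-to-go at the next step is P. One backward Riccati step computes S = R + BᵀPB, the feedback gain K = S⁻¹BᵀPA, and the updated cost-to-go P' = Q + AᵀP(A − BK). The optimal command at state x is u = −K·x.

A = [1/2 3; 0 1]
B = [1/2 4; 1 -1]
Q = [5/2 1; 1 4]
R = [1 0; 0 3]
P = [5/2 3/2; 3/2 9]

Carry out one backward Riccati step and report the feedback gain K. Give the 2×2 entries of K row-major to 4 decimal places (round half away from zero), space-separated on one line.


0.1028 1.4312 0.1030 0.5178

BᵀP = [2.7500 9.7500; 8.5000 -3.0000]
S = R + BᵀPB = [1 0; 0 3] + [11.1250 1.2500; 1.2500 37.0000] = [12.1250 1.2500; 1.2500 40.0000]
BᵀPA = [1.3750 18.0000; 4.2500 22.5000]
K = S⁻¹·BᵀPA = [0.1028 1.4312; 0.1030 0.5178]
A−BK = [0.0365 0.2133; 0.0003 0.0866]
AᵀP(A−BK) = [0.0458 0.3316; 0.3316 3.0892]
P' = Q + AᵀP(A−BK) = [2.5458 1.3316; 1.3316 7.0892]
tr(P') = 9.6350


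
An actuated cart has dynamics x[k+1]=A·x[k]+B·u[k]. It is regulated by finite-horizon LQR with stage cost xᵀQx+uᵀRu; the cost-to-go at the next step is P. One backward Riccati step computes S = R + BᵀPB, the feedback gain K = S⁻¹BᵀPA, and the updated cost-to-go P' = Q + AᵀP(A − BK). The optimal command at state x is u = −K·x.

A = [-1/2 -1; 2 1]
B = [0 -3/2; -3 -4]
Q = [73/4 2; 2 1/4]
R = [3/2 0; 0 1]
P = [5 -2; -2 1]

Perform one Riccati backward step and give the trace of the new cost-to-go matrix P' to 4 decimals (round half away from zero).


21.9526

BᵀP = [6.0000 -3.0000; 0.5000 -1.0000]
S = R + BᵀPB = [3/2 0; 0 1] + [9.0000 3.0000; 3.0000 3.2500] = [10.5000 3.0000; 3.0000 4.2500]
BᵀPA = [-9.0000 -9.0000; -2.2500 -1.5000]
K = S⁻¹·BᵀPA = [-0.8842 -0.9474; 0.0947 0.3158]
A−BK = [-0.3579 -0.5263; -0.2737 -0.5789]
AᵀP(A−BK) = [1.5053 1.6842; 1.6842 1.9474]
P' = Q + AᵀP(A−BK) = [19.7553 3.6842; 3.6842 2.1974]
tr(P') = 21.9526


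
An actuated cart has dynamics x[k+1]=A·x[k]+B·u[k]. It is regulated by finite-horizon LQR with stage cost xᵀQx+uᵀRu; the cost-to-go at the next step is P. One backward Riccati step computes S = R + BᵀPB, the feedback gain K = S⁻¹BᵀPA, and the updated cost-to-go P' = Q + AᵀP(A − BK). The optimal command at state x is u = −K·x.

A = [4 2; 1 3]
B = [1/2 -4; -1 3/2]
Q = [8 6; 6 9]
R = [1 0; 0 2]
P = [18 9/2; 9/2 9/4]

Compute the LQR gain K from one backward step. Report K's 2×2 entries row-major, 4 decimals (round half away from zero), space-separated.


BᵀP = [4.5000 0.0000; -65.2500 -14.6250]
S = R + BᵀPB = [1 0; 0 2] + [2.2500 -18.0000; -18.0000 239.0625] = [3.2500 -18.0000; -18.0000 241.0625]
BᵀPA = [18.0000 9.0000; -275.6250 -174.3750]
K = S⁻¹·BᵀPA = [-1.3541 -2.1094; -1.2445 -0.8809]
A−BK = [-0.3009 -0.4688; 1.5127 2.2119]
AᵀP(A−BK) = [7.6126 8.9299; 8.9299 11.6331]
P' = Q + AᵀP(A−BK) = [15.6126 14.9299; 14.9299 20.6331]
tr(P') = 36.2457

-1.3541 -2.1094 -1.2445 -0.8809


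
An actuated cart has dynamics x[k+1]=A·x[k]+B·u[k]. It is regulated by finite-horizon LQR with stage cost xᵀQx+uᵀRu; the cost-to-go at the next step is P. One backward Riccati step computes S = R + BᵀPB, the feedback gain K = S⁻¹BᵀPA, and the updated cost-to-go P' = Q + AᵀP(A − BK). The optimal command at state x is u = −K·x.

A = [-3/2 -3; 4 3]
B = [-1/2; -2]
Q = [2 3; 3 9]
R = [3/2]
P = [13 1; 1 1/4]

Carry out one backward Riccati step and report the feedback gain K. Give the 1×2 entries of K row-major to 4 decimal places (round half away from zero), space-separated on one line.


1.1290 2.9032

BᵀP = [-8.5000 -1.0000]
S = R + BᵀPB = [3/2] + [6.2500] = [7.7500]
BᵀPA = [8.7500 22.5000]
K = S⁻¹·BᵀPA = [1.1290 2.9032]
A−BK = [-0.9355 -1.5484; 6.2581 8.8065]
AᵀP(A−BK) = [11.3710 19.5968; 19.5968 35.9274]
P' = Q + AᵀP(A−BK) = [13.3710 22.5968; 22.5968 44.9274]
tr(P') = 58.2984


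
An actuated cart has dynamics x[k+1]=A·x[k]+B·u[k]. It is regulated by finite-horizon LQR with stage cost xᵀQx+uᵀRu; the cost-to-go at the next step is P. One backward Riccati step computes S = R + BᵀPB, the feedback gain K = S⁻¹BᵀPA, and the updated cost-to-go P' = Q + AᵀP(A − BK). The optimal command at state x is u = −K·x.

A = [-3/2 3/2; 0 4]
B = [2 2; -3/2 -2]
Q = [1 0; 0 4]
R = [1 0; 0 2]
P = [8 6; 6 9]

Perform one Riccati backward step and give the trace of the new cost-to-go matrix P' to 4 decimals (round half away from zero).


149.8950

BᵀP = [7.0000 -1.5000; 4.0000 -6.0000]
S = R + BᵀPB = [1 0; 0 2] + [16.2500 17.0000; 17.0000 20.0000] = [17.2500 17.0000; 17.0000 22.0000]
BᵀPA = [-10.5000 4.5000; -6.0000 -18.0000]
K = S⁻¹·BᵀPA = [-1.4254 4.4751; 0.8287 -4.2762]
A−BK = [-0.3066 1.1022; -0.4807 2.1602]
AᵀP(A−BK) = [8.0055 -32.6685; -32.6685 136.8895]
P' = Q + AᵀP(A−BK) = [9.0055 -32.6685; -32.6685 140.8895]
tr(P') = 149.8950


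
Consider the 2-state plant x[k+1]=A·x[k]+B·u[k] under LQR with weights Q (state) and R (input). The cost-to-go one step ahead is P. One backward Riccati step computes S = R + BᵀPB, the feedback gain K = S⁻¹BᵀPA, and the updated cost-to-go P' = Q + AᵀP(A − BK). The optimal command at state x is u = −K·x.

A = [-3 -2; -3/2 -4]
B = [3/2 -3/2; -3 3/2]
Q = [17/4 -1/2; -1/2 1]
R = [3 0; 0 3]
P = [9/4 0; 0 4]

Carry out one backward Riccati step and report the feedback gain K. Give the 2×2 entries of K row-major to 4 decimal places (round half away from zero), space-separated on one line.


BᵀP = [3.3750 -12.0000; -3.3750 6.0000]
S = R + BᵀPB = [3 0; 0 3] + [41.0625 -23.0625; -23.0625 14.0625] = [44.0625 -23.0625; -23.0625 17.0625]
BᵀPA = [7.8750 41.2500; 1.1250 -17.2500]
K = S⁻¹·BᵀPA = [0.7289 1.3913; 1.0512 0.8696]
A−BK = [-2.5166 -2.7826; -0.8900 -1.1304]
AᵀP(A−BK) = [22.3274 25.5652; 25.5652 30.6087]
P' = Q + AᵀP(A−BK) = [26.5774 25.0652; 25.0652 31.6087]
tr(P') = 58.1861

0.7289 1.3913 1.0512 0.8696


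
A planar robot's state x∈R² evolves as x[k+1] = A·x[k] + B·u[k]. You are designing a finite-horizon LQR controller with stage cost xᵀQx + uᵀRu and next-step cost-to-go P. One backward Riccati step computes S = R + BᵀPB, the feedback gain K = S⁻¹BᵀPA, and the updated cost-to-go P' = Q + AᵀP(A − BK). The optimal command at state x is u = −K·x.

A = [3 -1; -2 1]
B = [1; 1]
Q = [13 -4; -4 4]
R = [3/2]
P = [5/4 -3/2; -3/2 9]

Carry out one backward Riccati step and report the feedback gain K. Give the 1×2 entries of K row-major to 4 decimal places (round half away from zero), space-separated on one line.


-1.8000 0.8857

BᵀP = [-0.2500 7.5000]
S = R + BᵀPB = [3/2] + [7.2500] = [8.7500]
BᵀPA = [-15.7500 7.7500]
K = S⁻¹·BᵀPA = [-1.8000 0.8857]
A−BK = [4.8000 -1.8857; -0.2000 0.1143]
AᵀP(A−BK) = [36.9000 -15.3000; -15.3000 6.3857]
P' = Q + AᵀP(A−BK) = [49.9000 -19.3000; -19.3000 10.3857]
tr(P') = 60.2857


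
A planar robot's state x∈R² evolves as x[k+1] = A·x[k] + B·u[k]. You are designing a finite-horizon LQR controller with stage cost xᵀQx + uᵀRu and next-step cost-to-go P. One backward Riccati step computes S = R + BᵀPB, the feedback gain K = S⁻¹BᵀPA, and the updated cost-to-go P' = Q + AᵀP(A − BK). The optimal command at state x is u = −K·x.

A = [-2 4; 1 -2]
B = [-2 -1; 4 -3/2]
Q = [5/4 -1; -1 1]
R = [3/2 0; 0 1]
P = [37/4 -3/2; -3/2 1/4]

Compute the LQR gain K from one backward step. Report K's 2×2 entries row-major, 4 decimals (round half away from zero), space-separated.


BᵀP = [-24.5000 4.0000; -7.0000 1.1250]
S = R + BᵀPB = [3/2 0; 0 1] + [65.0000 18.5000; 18.5000 5.3125] = [66.5000 18.5000; 18.5000 6.3125]
BᵀPA = [53.0000 -106.0000; 15.1250 -30.2500]
K = S⁻¹·BᵀPA = [0.7062 -1.4123; 0.3265 -0.6530]
A−BK = [-0.2612 0.5224; -1.3349 2.6699]
AᵀP(A−BK) = [0.8851 -1.7703; -1.7703 3.5405]
P' = Q + AᵀP(A−BK) = [2.1351 -2.7703; -2.7703 4.5405]
tr(P') = 6.6756

0.7062 -1.4123 0.3265 -0.6530


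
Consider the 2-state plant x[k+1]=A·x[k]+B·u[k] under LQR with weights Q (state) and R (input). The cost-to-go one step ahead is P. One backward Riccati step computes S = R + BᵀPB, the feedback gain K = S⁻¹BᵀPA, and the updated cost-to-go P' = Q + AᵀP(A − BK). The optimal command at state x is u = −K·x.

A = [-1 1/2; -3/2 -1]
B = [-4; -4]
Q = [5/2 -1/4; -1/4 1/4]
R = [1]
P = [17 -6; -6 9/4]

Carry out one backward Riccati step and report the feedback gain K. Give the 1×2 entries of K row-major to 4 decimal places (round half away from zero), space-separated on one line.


BᵀP = [-44.0000 15.0000]
S = R + BᵀPB = [1] + [116.0000] = [117.0000]
BᵀPA = [21.5000 -37.0000]
K = S⁻¹·BᵀPA = [0.1838 -0.3162]
A−BK = [-0.2650 -0.7650; -0.7650 -2.2650]
AᵀP(A−BK) = [0.1116 0.1741; 0.1741 0.7991]
P' = Q + AᵀP(A−BK) = [2.6116 -0.0759; -0.0759 1.0491]
tr(P') = 3.6608

0.1838 -0.3162


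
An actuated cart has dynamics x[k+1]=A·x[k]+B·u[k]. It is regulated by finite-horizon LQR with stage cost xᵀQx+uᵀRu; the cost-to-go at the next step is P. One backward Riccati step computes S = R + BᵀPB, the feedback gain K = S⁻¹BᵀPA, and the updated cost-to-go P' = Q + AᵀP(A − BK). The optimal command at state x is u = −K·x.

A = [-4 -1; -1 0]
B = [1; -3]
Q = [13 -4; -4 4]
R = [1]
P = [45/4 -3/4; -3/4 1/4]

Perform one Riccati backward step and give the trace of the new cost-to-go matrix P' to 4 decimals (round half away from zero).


BᵀP = [13.5000 -1.5000]
S = R + BᵀPB = [1] + [18.0000] = [19.0000]
BᵀPA = [-52.5000 -13.5000]
K = S⁻¹·BᵀPA = [-2.7632 -0.7105]
A−BK = [-1.2368 -0.2895; -9.2895 -2.1316]
AᵀP(A−BK) = [29.1842 6.9474; 6.9474 1.6579]
P' = Q + AᵀP(A−BK) = [42.1842 2.9474; 2.9474 5.6579]
tr(P') = 47.8421

47.8421


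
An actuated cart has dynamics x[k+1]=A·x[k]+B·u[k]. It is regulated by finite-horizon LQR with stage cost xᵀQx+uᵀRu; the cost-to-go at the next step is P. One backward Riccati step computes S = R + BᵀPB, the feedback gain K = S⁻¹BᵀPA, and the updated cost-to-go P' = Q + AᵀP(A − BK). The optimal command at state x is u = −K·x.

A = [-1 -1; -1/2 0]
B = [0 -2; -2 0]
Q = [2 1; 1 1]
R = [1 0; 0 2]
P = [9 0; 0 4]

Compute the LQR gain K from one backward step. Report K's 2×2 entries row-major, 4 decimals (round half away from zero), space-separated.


0.2353 0.0000 0.4737 0.4737

BᵀP = [0.0000 -8.0000; -18.0000 0.0000]
S = R + BᵀPB = [1 0; 0 2] + [16.0000 0.0000; 0.0000 36.0000] = [17.0000 0.0000; 0.0000 38.0000]
BᵀPA = [4.0000 0.0000; 18.0000 18.0000]
K = S⁻¹·BᵀPA = [0.2353 0.0000; 0.4737 0.4737]
A−BK = [-0.0526 -0.0526; -0.0294 0.0000]
AᵀP(A−BK) = [0.5325 0.4737; 0.4737 0.4737]
P' = Q + AᵀP(A−BK) = [2.5325 1.4737; 1.4737 1.4737]
tr(P') = 4.0062


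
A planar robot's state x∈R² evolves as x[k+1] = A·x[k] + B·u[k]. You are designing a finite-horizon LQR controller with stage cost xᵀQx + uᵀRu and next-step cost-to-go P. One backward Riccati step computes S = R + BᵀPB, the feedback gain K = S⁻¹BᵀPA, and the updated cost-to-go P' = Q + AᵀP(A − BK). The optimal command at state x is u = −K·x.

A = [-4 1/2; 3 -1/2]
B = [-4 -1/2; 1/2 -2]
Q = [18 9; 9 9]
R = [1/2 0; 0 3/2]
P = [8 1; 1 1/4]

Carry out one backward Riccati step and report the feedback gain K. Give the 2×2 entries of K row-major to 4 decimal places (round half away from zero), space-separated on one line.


0.9710 -0.1206 -0.2797 0.0512

BᵀP = [-31.5000 -3.8750; -6.0000 -1.0000]
S = R + BᵀPB = [1/2 0; 0 3/2] + [124.0625 23.5000; 23.5000 5.0000] = [124.5625 23.5000; 23.5000 6.5000]
BᵀPA = [114.3750 -13.8125; 21.0000 -2.5000]
K = S⁻¹·BᵀPA = [0.9710 -0.1206; -0.2797 0.0512]
A−BK = [-0.2559 0.0434; 1.9551 -0.3373]
AᵀP(A−BK) = [1.0676 -0.1626; -0.1626 0.0254]
P' = Q + AᵀP(A−BK) = [19.0676 8.8374; 8.8374 9.0254]
tr(P') = 28.0931


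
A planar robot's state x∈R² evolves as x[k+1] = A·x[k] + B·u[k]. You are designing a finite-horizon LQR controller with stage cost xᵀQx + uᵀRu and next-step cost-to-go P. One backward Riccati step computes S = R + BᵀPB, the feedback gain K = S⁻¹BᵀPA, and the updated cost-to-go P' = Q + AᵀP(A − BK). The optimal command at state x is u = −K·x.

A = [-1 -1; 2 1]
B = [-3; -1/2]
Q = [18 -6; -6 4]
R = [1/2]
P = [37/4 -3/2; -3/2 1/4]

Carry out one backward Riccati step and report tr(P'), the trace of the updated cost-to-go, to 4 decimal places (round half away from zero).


BᵀP = [-27.0000 4.3750]
S = R + BᵀPB = [1/2] + [78.8125] = [79.3125]
BᵀPA = [35.7500 31.3750]
K = S⁻¹·BᵀPA = [0.4507 0.3956]
A−BK = [0.3522 0.1868; 2.2254 1.1978]
AᵀP(A−BK) = [0.1357 0.1078; 0.1078 0.0885]
P' = Q + AᵀP(A−BK) = [18.1357 -5.8922; -5.8922 4.0885]
tr(P') = 22.2242

22.2242


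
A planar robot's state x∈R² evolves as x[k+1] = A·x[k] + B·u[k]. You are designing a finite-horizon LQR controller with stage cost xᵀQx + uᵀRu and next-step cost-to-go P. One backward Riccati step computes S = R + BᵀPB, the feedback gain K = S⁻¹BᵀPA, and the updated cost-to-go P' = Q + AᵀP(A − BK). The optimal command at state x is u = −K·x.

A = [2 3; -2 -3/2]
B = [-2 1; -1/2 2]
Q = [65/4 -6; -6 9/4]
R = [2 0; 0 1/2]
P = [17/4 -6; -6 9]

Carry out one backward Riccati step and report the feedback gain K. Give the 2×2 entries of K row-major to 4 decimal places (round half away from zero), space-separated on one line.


-0.9314 -1.1275 -1.8300 -1.8232

BᵀP = [-5.5000 7.5000; -7.7500 12.0000]
S = R + BᵀPB = [2 0; 0 1/2] + [7.2500 9.5000; 9.5000 16.2500] = [9.2500 9.5000; 9.5000 16.7500]
BᵀPA = [-26.0000 -27.7500; -39.5000 -41.2500]
K = S⁻¹·BᵀPA = [-0.9314 -1.1275; -1.8300 -1.8232]
A−BK = [1.9671 2.5681; 1.1942 1.5826]
AᵀP(A−BK) = [4.5005 5.1681; 5.1681 6.0043]
P' = Q + AᵀP(A−BK) = [20.7505 -0.8319; -0.8319 8.2543]
tr(P') = 29.0048


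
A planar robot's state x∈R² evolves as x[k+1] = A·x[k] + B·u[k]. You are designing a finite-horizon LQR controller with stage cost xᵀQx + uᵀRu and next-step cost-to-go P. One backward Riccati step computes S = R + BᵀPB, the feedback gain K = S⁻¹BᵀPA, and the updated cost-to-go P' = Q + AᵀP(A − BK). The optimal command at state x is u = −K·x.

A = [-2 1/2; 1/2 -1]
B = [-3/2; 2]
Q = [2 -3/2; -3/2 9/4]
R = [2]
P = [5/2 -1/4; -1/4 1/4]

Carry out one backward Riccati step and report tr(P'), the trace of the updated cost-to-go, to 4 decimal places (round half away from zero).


7.1593

BᵀP = [-4.2500 0.8750]
S = R + BᵀPB = [2] + [8.1250] = [10.1250]
BᵀPA = [8.9375 -3.0000]
K = S⁻¹·BᵀPA = [0.8827 -0.2963]
A−BK = [-0.6759 0.0556; -1.2654 -0.4074]
AᵀP(A−BK) = [2.6732 -0.5394; -0.5394 0.2361]
P' = Q + AᵀP(A−BK) = [4.6732 -2.0394; -2.0394 2.4861]
tr(P') = 7.1593


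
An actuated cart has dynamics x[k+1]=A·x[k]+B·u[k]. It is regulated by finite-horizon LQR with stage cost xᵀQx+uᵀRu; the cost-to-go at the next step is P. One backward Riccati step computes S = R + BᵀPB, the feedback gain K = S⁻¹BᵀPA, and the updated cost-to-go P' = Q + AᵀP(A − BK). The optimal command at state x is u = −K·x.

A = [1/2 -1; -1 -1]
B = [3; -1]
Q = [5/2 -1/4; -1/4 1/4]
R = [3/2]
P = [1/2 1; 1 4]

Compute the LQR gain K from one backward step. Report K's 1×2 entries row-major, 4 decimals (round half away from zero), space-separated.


0.3125 0.1250

BᵀP = [0.5000 -1.0000]
S = R + BᵀPB = [3/2] + [2.5000] = [4.0000]
BᵀPA = [1.2500 0.5000]
K = S⁻¹·BᵀPA = [0.3125 0.1250]
A−BK = [-0.4375 -1.3750; -0.6875 -0.8750]
AᵀP(A−BK) = [2.7344 4.0938; 4.0938 6.4375]
P' = Q + AᵀP(A−BK) = [5.2344 3.8438; 3.8438 6.6875]
tr(P') = 11.9219


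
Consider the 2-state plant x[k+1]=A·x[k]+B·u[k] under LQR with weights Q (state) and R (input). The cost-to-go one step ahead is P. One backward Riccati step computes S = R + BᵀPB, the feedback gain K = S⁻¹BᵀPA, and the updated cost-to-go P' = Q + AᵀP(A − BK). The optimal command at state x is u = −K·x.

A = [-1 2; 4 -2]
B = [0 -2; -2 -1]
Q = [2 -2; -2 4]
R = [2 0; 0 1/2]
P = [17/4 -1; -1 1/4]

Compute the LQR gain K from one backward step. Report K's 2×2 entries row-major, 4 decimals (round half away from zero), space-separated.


BᵀP = [2.0000 -0.5000; -7.5000 1.7500]
S = R + BᵀPB = [2 0; 0 1/2] + [1.0000 -3.5000; -3.5000 13.2500] = [3.0000 -3.5000; -3.5000 13.7500]
BᵀPA = [-4.0000 5.0000; 14.5000 -18.5000]
K = S⁻¹·BᵀPA = [-0.1466 0.1379; 1.0172 -1.3103]
A−BK = [1.0345 -0.6207; 4.7241 -3.0345]
AᵀP(A−BK) = [0.9138 -0.9483; -0.9483 1.0690]
P' = Q + AᵀP(A−BK) = [2.9138 -2.9483; -2.9483 5.0690]
tr(P') = 7.9828

-0.1466 0.1379 1.0172 -1.3103


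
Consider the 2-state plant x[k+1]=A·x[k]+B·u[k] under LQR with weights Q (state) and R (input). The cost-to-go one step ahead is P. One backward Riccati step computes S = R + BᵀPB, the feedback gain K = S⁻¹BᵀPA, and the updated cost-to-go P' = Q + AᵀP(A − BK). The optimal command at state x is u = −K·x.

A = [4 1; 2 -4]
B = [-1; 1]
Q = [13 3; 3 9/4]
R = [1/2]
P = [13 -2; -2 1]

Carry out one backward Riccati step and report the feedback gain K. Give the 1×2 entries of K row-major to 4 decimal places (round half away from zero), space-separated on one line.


BᵀP = [-15.0000 3.0000]
S = R + BᵀPB = [1/2] + [18.0000] = [18.5000]
BᵀPA = [-54.0000 -27.0000]
K = S⁻¹·BᵀPA = [-2.9189 -1.4595]
A−BK = [1.0811 -0.4595; 4.9189 -2.5405]
AᵀP(A−BK) = [22.3784 -6.8108; -6.8108 5.5946]
P' = Q + AᵀP(A−BK) = [35.3784 -3.8108; -3.8108 7.8446]
tr(P') = 43.2230

-2.9189 -1.4595


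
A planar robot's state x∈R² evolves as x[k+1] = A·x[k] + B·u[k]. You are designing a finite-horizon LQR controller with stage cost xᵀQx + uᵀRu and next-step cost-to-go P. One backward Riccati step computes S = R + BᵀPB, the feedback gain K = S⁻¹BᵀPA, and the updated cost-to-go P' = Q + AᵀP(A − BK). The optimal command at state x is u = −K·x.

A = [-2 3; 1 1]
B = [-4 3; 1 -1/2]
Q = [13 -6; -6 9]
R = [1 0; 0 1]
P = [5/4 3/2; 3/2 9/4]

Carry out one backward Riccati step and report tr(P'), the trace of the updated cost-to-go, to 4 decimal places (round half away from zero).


25.5139

BᵀP = [-3.5000 -3.7500; 3.0000 3.3750]
S = R + BᵀPB = [1 0; 0 1] + [10.2500 -8.6250; -8.6250 7.3125] = [11.2500 -8.6250; -8.6250 8.3125]
BᵀPA = [3.2500 -14.2500; -2.6250 12.3750]
K = S⁻¹·BᵀPA = [0.2288 -0.6127; -0.0784 0.8529]
A−BK = [-0.8497 -2.0098; 0.7320 2.0392]
AᵀP(A−BK) = [0.3007 0.4804; 0.4804 3.2132]
P' = Q + AᵀP(A−BK) = [13.3007 -5.5196; -5.5196 12.2132]
tr(P') = 25.5139


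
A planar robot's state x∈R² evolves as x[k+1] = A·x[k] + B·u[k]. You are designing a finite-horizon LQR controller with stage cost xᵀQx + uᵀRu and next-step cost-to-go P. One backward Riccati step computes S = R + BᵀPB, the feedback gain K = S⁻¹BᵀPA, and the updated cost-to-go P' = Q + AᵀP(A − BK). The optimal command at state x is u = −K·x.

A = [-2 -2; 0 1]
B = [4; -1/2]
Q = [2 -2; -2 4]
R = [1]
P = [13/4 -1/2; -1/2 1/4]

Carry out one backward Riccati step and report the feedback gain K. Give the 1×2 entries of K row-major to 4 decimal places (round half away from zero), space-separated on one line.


-0.4813 -0.5199

BᵀP = [13.2500 -2.1250]
S = R + BᵀPB = [1] + [54.0625] = [55.0625]
BᵀPA = [-26.5000 -28.6250]
K = S⁻¹·BᵀPA = [-0.4813 -0.5199]
A−BK = [-0.0749 0.0795; -0.2406 0.7401]
AᵀP(A−BK) = [0.2463 0.2236; 0.2236 0.3689]
P' = Q + AᵀP(A−BK) = [2.2463 -1.7764; -1.7764 4.3689]
tr(P') = 6.6152


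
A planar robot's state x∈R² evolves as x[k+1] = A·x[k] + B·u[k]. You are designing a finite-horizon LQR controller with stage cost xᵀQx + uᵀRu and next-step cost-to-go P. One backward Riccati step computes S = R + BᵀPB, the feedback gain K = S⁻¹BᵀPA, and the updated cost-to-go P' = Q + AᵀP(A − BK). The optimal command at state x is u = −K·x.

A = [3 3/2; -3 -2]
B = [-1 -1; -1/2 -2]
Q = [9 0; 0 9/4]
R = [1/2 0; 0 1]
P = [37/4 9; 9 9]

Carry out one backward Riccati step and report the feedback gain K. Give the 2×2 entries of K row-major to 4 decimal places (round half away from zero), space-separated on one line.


BᵀP = [-13.7500 -13.5000; -27.2500 -27.0000]
S = R + BᵀPB = [1/2 0; 0 1] + [20.5000 40.7500; 40.7500 81.2500] = [21.0000 40.7500; 40.7500 82.2500]
BᵀPA = [-0.7500 6.3750; -0.7500 13.1250]
K = S⁻¹·BᵀPA = [-0.4667 -0.1575; 0.2221 0.2376]
A−BK = [2.7554 1.5801; -2.7891 -1.6036]
AᵀP(A−BK) = [2.0665 1.1851; 1.1851 0.6980]
P' = Q + AᵀP(A−BK) = [11.0665 1.1851; 1.1851 2.9480]
tr(P') = 14.0145

-0.4667 -0.1575 0.2221 0.2376


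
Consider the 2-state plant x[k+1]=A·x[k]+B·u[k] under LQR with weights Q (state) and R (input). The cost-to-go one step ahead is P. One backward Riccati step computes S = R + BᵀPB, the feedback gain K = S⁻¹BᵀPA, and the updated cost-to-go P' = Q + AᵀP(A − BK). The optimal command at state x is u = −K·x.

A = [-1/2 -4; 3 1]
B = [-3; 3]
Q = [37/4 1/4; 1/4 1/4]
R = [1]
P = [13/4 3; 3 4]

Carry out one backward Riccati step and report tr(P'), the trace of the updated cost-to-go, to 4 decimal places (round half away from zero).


59.1990

BᵀP = [-0.7500 3.0000]
S = R + BᵀPB = [1] + [11.2500] = [12.2500]
BᵀPA = [9.3750 6.0000]
K = S⁻¹·BᵀPA = [0.7653 0.4898]
A−BK = [1.7959 -2.5306; 0.7041 -0.4694]
AᵀP(A−BK) = [20.6378 -23.5918; -23.5918 29.0612]
P' = Q + AᵀP(A−BK) = [29.8878 -23.3418; -23.3418 29.3112]
tr(P') = 59.1990


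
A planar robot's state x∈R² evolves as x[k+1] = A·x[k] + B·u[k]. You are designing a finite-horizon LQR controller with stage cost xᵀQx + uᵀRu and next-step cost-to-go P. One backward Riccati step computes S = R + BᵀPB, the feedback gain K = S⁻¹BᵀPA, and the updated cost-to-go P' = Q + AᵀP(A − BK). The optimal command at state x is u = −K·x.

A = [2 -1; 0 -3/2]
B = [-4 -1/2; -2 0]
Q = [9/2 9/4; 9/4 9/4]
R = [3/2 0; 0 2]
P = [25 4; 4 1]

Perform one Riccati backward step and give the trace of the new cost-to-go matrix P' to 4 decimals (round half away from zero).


7.7959

BᵀP = [-108.0000 -18.0000; -12.5000 -2.0000]
S = R + BᵀPB = [3/2 0; 0 2] + [468.0000 54.0000; 54.0000 6.2500] = [469.5000 54.0000; 54.0000 8.2500]
BᵀPA = [-216.0000 135.0000; -25.0000 15.5000]
K = S⁻¹·BᵀPA = [-0.4512 0.2891; -0.0768 -0.0133]
A−BK = [0.1567 0.1496; -0.9025 -0.9219]
AᵀP(A−BK) = [0.6142 0.1065; 0.1065 0.4317]
P' = Q + AᵀP(A−BK) = [5.1142 2.3565; 2.3565 2.6817]
tr(P') = 7.7959


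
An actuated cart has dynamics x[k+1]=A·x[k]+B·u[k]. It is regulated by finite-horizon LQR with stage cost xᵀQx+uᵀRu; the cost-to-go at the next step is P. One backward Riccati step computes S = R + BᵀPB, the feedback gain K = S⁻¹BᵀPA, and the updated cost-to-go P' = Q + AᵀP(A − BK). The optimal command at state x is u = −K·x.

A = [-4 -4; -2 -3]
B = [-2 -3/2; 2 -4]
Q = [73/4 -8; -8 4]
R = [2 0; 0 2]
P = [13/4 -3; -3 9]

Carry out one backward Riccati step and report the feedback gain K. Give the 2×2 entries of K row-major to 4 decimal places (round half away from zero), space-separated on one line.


1.0243 0.8893 0.9686 1.1482

BᵀP = [-12.5000 24.0000; 7.1250 -31.5000]
S = R + BᵀPB = [2 0; 0 2] + [73.0000 -77.2500; -77.2500 115.3125] = [75.0000 -77.2500; -77.2500 117.3125]
BᵀPA = [2.0000 -22.0000; 34.5000 66.0000]
K = S⁻¹·BᵀPA = [1.0243 0.8893; 0.9686 1.1482]
A−BK = [-0.4984 -0.4990; -0.1742 -0.1858]
AᵀP(A−BK) = [4.5345 4.6073; 4.6073 4.7823]
P' = Q + AᵀP(A−BK) = [22.7845 -3.3927; -3.3927 8.7823]
tr(P') = 31.5668


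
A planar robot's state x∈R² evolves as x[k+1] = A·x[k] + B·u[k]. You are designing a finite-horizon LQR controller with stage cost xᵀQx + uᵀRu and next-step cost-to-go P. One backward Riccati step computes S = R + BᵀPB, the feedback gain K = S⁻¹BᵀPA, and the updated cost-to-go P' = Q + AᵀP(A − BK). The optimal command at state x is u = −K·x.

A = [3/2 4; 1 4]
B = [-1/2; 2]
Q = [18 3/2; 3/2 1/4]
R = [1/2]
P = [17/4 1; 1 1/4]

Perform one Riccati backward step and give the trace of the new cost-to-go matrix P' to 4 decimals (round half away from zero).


134.5556

BᵀP = [-0.1250 0.0000]
S = R + BᵀPB = [1/2] + [0.0625] = [0.5625]
BᵀPA = [-0.1875 -0.5000]
K = S⁻¹·BᵀPA = [-0.3333 -0.8889]
A−BK = [1.3333 3.5556; 1.6667 5.7778]
AᵀP(A−BK) = [12.7500 36.3333; 36.3333 103.5556]
P' = Q + AᵀP(A−BK) = [30.7500 37.8333; 37.8333 103.8056]
tr(P') = 134.5556


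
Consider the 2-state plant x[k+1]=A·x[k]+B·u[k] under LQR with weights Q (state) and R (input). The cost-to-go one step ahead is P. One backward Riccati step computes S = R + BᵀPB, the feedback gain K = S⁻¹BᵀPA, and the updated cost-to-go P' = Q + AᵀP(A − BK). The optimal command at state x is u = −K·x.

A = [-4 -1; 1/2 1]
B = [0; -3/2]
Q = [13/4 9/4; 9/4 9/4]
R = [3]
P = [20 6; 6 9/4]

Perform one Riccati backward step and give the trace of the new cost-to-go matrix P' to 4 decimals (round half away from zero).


BᵀP = [-9.0000 -3.3750]
S = R + BᵀPB = [3] + [5.0625] = [8.0625]
BᵀPA = [34.3125 5.6250]
K = S⁻¹·BᵀPA = [4.2558 0.6977]
A−BK = [-4.0000 -1.0000; 6.8837 2.0465]
AᵀP(A−BK) = [150.5349 30.1860; 30.1860 6.3256]
P' = Q + AᵀP(A−BK) = [153.7849 32.4360; 32.4360 8.5756]
tr(P') = 162.3605

162.3605


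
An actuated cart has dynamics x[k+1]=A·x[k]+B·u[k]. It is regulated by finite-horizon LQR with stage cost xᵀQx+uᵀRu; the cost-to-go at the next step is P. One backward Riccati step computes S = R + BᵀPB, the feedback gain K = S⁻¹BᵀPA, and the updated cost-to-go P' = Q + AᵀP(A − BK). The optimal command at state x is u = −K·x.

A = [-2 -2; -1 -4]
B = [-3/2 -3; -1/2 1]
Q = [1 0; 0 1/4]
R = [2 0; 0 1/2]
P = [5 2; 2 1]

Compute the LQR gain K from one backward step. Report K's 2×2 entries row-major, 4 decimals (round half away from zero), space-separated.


0.2962 0.6745 0.7097 0.9032

BᵀP = [-8.5000 -3.5000; -13.0000 -5.0000]
S = R + BᵀPB = [2 0; 0 1/2] + [14.5000 22.0000; 22.0000 34.0000] = [16.5000 22.0000; 22.0000 34.5000]
BᵀPA = [20.5000 31.0000; 31.0000 46.0000]
K = S⁻¹·BᵀPA = [0.2962 0.6745; 0.7097 0.9032]
A−BK = [0.5733 1.7214; -1.5616 -4.5660]
AᵀP(A−BK) = [0.9282 2.1730; 2.1730 5.5425]
P' = Q + AᵀP(A−BK) = [1.9282 2.1730; 2.1730 5.7925]
tr(P') = 7.7207


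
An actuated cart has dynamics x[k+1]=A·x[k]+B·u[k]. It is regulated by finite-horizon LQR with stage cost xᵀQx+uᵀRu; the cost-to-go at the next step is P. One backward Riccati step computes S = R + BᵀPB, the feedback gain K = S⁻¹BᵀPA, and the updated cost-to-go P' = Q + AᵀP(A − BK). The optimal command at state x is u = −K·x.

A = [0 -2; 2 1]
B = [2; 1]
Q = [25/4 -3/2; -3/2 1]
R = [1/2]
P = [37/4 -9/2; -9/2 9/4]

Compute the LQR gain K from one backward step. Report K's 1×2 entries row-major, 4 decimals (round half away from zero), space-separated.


BᵀP = [14.0000 -6.7500]
S = R + BᵀPB = [1/2] + [21.2500] = [21.7500]
BᵀPA = [-13.5000 -34.7500]
K = S⁻¹·BᵀPA = [-0.6207 -1.5977]
A−BK = [1.2414 1.1954; 2.6207 2.5977]
AᵀP(A−BK) = [0.6207 0.9310; 0.9310 1.7299]
P' = Q + AᵀP(A−BK) = [6.8707 -0.5690; -0.5690 2.7299]
tr(P') = 9.6006

-0.6207 -1.5977


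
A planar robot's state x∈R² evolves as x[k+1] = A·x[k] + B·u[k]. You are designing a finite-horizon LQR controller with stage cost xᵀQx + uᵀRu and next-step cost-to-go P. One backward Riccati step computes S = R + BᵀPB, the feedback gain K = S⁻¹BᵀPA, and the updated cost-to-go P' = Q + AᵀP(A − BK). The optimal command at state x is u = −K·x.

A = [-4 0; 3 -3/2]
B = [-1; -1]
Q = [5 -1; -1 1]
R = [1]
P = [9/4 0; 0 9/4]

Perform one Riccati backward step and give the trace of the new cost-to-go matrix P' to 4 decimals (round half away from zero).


BᵀP = [-2.2500 -2.2500]
S = R + BᵀPB = [1] + [4.5000] = [5.5000]
BᵀPA = [2.2500 3.3750]
K = S⁻¹·BᵀPA = [0.4091 0.6136]
A−BK = [-3.5909 0.6136; 3.4091 -0.8864]
AᵀP(A−BK) = [55.3295 -11.5057; -11.5057 2.9915]
P' = Q + AᵀP(A−BK) = [60.3295 -12.5057; -12.5057 3.9915]
tr(P') = 64.3210

64.3210


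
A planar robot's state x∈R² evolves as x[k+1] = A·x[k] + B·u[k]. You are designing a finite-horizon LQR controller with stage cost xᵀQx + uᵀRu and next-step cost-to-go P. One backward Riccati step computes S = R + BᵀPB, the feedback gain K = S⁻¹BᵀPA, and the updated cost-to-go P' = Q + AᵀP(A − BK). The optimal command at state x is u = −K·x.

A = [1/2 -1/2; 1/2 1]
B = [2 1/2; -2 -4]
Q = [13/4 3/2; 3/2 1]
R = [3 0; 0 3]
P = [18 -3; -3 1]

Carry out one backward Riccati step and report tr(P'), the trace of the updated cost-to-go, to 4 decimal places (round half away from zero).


BᵀP = [42.0000 -8.0000; 21.0000 -5.5000]
S = R + BᵀPB = [3 0; 0 3] + [100.0000 53.0000; 53.0000 32.5000] = [103.0000 53.0000; 53.0000 35.5000]
BᵀPA = [17.0000 -29.0000; 7.7500 -16.0000]
K = S⁻¹·BᵀPA = [0.2274 -0.2142; -0.1212 -0.1310]
A−BK = [0.1058 -0.0062; 0.4699 0.0478]
AᵀP(A−BK) = [0.3232 -0.0942; -0.0942 0.1938]
P' = Q + AᵀP(A−BK) = [3.5732 1.4058; 1.4058 1.1938]
tr(P') = 4.7670

4.7670
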